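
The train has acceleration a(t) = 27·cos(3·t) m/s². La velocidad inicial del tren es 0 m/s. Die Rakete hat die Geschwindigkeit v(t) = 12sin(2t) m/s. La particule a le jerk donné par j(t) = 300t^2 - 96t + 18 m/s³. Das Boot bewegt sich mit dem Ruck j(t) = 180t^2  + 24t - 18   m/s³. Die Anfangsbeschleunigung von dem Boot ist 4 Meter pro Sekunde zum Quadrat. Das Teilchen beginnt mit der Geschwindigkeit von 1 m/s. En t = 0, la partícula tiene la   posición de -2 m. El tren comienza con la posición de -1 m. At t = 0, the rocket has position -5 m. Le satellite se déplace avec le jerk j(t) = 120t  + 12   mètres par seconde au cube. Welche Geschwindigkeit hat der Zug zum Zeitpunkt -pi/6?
Ausgehend von der Beschleunigung a(t) = 27·cos(3·t), nehmen wir 1 Integral. Das Integral von der Beschleunigung, mit v(0) = 0, ergibt die Geschwindigkeit: v(t) = 9·sin(3·t). Aus der Gleichung für die Geschwindigkeit v(t) = 9·sin(3·t), setzen wir t = -pi/6 ein und erhalten v = -9.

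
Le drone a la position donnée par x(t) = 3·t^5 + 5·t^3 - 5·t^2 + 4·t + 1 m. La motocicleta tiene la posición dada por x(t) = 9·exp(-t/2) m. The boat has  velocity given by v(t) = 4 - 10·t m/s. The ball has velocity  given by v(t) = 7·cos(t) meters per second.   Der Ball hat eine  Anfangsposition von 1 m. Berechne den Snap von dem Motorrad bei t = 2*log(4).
Um dies zu lösen, müssen wir 4 Ableitungen unserer Gleichung für die Position x(t) = 9·exp(-t/2) nehmen. Die Ableitung von der Position ergibt die Geschwindigkeit: v(t) = -9·exp(-t/2)/2. Mit d/dt von v(t) finden wir a(t) = 9·exp(-t/2)/4. Die Ableitung von der Beschleunigung ergibt den Ruck: j(t) = -9·exp(-t/2)/8. Durch Ableiten von dem Ruck erhalten wir den Snap: s(t) = 9·exp(-t/2)/16. Mit s(t) = 9·exp(-t/2)/16 und Einsetzen von t = 2*log(4), finden wir s = 9/64.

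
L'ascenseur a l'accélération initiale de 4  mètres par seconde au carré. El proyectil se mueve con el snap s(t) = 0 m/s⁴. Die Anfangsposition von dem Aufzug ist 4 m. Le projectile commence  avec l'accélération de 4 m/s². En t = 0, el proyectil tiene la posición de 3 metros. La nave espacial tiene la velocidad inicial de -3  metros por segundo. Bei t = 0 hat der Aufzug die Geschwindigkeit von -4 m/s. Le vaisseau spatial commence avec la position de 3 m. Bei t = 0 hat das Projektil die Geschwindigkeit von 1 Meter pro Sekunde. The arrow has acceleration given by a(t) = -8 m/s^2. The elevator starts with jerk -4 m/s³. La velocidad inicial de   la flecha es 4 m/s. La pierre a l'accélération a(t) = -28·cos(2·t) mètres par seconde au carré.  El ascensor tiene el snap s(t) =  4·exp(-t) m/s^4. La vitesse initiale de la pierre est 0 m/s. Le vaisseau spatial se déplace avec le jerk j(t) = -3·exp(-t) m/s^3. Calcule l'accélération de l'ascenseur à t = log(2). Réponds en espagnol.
Para resolver esto, necesitamos tomar 2 integrales de nuestra ecuación del snap s(t) = 4·exp(-t). La antiderivada del snap, con j(0) = -4, da la sacudida: j(t) = -4·exp(-t). La integral de la sacudida, con a(0) = 4, da la aceleración: a(t) = 4·exp(-t). De la ecuación de la aceleración a(t) = 4·exp(-t), sustituimos t = log(2) para obtener a = 2.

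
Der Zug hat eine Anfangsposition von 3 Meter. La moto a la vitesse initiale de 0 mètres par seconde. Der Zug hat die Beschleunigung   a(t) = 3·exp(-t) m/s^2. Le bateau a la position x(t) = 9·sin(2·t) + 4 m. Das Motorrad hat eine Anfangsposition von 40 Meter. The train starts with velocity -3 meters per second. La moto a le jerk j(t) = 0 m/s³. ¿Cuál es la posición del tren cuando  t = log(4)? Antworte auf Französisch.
En partant de l'accélération a(t) = 3·exp(-t), nous prenons 2 intégrales. L'intégrale de l'accélération est la vitesse. En utilisant v(0) = -3, nous obtenons v(t) = -3·exp(-t). La primitive de la vitesse est la position. En utilisant x(0) = 3, nous obtenons x(t) = 3·exp(-t). Nous avons la position x(t) = 3·exp(-t). En substituant t = log(4): x(log(4)) = 3/4.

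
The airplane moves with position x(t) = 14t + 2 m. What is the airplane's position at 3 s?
We have position x(t) = 14·t + 2. Substituting t = 3: x(3) = 44.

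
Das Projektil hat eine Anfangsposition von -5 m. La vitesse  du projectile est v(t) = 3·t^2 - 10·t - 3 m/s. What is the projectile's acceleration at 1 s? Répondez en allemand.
Ausgehend von der Geschwindigkeit v(t) = 3·t^2 - 10·t - 3, nehmen wir 1 Ableitung. Durch Ableiten von der Geschwindigkeit erhalten wir die Beschleunigung: a(t) = 6·t - 10. Aus der Gleichung für die Beschleunigung a(t) = 6·t - 10, setzen wir t = 1 ein und erhalten a = -4.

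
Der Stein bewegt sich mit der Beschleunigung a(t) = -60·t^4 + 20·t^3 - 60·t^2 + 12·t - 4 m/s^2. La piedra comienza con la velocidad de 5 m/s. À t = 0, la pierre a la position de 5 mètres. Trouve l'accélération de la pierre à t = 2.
Nous avons l'accélération a(t) = -60·t^4 + 20·t^3 - 60·t^2 + 12·t - 4. En substituant t = 2: a(2) = -1020.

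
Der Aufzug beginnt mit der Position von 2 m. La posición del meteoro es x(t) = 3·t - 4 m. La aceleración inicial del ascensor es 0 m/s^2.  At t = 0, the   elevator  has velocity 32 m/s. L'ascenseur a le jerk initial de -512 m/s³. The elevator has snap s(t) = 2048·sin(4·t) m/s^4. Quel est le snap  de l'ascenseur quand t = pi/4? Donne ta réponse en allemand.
Aus der Gleichung für den Snap s(t) = 2048·sin(4·t), setzen wir t = pi/4 ein und erhalten s = 0.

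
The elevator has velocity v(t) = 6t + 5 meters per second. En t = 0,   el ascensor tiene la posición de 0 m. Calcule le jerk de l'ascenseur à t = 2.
En partant de la vitesse v(t) = 6·t + 5, nous prenons 2 dérivées. En dérivant la vitesse, nous obtenons l'accélération: a(t) = 6. La dérivée de l'accélération donne le jerk: j(t) = 0. En utilisant j(t) = 0 et en substituant t = 2, nous trouvons j = 0.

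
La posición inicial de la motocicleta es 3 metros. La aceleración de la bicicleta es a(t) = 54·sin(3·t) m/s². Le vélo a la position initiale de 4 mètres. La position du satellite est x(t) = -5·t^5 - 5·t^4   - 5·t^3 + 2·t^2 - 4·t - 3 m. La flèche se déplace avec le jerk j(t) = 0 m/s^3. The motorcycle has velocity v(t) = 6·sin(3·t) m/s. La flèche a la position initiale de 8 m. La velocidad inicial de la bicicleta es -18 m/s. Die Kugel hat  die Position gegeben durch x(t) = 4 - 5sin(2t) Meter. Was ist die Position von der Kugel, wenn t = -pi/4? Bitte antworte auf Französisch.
En utilisant x(t) = 4 - 5·sin(2·t) et en substituant t = -pi/4, nous trouvons x = 9.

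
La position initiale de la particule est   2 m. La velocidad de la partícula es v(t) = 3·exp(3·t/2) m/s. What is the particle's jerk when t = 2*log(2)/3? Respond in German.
Ausgehend von der Geschwindigkeit v(t) = 3·exp(3·t/2), nehmen wir 2 Ableitungen. Durch Ableiten von der Geschwindigkeit erhalten wir die Beschleunigung: a(t) = 9·exp(3·t/2)/2. Durch Ableiten von der Beschleunigung erhalten wir den Ruck: j(t) = 27·exp(3·t/2)/4. Wir haben den Ruck j(t) = 27·exp(3·t/2)/4. Durch Einsetzen von t = 2*log(2)/3: j(2*log(2)/3) = 27/2.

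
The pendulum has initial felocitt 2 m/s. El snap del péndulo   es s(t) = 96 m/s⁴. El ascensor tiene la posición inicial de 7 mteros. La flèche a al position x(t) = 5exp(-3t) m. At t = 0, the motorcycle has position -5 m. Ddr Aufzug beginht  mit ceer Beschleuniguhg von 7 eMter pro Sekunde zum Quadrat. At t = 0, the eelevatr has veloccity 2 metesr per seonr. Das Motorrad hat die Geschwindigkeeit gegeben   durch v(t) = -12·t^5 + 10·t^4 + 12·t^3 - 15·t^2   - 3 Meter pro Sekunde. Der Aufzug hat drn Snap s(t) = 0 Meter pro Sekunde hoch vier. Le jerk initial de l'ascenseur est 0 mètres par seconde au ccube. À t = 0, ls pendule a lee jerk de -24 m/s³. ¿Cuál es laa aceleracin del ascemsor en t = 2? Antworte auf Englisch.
We need to integrate our snap equation s(t) = 0 2 times. The integral of snap is jerk. Using j(0) = 0, we get j(t) = 0. The antiderivative of jerk is acceleration. Using a(0) = 7, we get a(t) = 7. We have acceleration a(t) = 7. Substituting t = 2: a(2) = 7.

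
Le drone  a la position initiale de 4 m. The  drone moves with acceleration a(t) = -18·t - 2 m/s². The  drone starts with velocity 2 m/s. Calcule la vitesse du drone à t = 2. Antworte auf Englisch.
Starting from acceleration a(t) = -18·t - 2, we take 1 antiderivative. Taking ∫a(t)dt and applying v(0) = 2, we find v(t) = -9·t^2 - 2·t + 2. From the given velocity equation v(t) = -9·t^2 - 2·t + 2, we substitute t = 2 to get v = -38.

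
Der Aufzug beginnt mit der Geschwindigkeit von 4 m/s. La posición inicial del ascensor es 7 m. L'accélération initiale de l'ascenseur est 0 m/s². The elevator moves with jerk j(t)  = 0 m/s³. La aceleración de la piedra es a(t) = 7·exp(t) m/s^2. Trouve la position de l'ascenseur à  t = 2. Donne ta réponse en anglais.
We need to integrate our jerk equation j(t) = 0 3 times. The integral of jerk is acceleration. Using a(0) = 0, we get a(t) = 0. Finding the integral of a(t) and using v(0) = 4: v(t) = 4. Finding the antiderivative of v(t) and using x(0) = 7: x(t) = 4·t + 7. Using x(t) = 4·t + 7 and substituting t = 2, we find x = 15.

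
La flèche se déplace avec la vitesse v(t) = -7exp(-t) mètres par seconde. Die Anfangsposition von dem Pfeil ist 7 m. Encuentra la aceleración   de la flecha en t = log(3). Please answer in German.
Ausgehend von der Geschwindigkeit v(t) = -7·exp(-t), nehmen wir 1 Ableitung. Mit d/dt von v(t) finden wir a(t) = 7·exp(-t). Wir haben die Beschleunigung a(t) = 7·exp(-t). Durch Einsetzen von t = log(3): a(log(3)) = 7/3.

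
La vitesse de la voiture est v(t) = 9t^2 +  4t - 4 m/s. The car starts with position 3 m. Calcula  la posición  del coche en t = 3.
Partiendo de la velocidad v(t) = 9·t^2 + 4·t - 4, tomamos 1 antiderivada. La antiderivada de la velocidad, con x(0) = 3, da la posición: x(t) = 3·t^3 + 2·t^2 - 4·t + 3. Usando x(t) = 3·t^3 + 2·t^2 - 4·t + 3 y sustituyendo t = 3, encontramos x = 90.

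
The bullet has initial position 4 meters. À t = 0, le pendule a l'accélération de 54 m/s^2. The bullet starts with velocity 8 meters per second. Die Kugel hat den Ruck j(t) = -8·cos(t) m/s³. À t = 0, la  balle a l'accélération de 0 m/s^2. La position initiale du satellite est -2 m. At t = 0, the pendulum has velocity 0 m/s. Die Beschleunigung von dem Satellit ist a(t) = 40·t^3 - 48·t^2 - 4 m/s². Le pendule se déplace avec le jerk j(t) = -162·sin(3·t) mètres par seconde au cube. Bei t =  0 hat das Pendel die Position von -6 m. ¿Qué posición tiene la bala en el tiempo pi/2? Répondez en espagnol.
Para resolver esto, necesitamos tomar 3 integrales de nuestra ecuación de la sacudida j(t) = -8·cos(t). Integrando la sacudida y usando la condición inicial a(0) = 0, obtenemos a(t) = -8·sin(t). Integrando la aceleración y usando la condición inicial v(0) = 8, obtenemos v(t) = 8·cos(t). Tomando ∫v(t)dt y aplicando x(0) = 4, encontramos x(t) = 8·sin(t) + 4. Tenemos la posición x(t) = 8·sin(t) + 4. Sustituyendo t = pi/2: x(pi/2) = 12.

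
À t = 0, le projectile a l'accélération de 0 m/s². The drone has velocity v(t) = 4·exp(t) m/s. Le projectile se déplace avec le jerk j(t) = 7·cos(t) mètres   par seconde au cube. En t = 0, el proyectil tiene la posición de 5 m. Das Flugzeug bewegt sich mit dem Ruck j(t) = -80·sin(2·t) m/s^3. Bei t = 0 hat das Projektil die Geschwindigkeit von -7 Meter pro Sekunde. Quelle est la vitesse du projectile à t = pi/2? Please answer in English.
To solve this, we need to take 2 integrals of our jerk equation j(t) = 7·cos(t). The antiderivative of jerk, with a(0) = 0, gives acceleration: a(t) = 7·sin(t). Taking ∫a(t)dt and applying v(0) = -7, we find v(t) = -7·cos(t). Using v(t) = -7·cos(t) and substituting t = pi/2, we find v = 0.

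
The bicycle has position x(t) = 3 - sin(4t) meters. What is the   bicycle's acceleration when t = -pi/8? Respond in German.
Um dies zu lösen, müssen wir 2 Ableitungen unserer Gleichung für die Position x(t) = 3 - sin(4·t) nehmen. Durch Ableiten von der Position erhalten wir die Geschwindigkeit: v(t) = -4·cos(4·t). Mit d/dt von v(t) finden wir a(t) = 16·sin(4·t). Aus der Gleichung für die Beschleunigung a(t) = 16·sin(4·t), setzen wir t = -pi/8 ein und erhalten a = -16.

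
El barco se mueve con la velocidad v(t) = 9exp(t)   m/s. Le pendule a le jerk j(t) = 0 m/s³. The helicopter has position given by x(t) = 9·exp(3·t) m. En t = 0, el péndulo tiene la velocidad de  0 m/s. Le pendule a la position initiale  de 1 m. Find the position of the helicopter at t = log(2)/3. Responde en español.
Usando x(t) = 9·exp(3·t) y sustituyendo t = log(2)/3, encontramos x = 18.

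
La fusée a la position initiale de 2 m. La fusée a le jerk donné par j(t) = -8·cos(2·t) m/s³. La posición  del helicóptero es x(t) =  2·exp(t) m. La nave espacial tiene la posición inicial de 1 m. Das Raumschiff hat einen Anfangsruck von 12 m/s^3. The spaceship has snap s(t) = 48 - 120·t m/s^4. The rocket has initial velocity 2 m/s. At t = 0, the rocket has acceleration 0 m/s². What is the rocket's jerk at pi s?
Using j(t) = -8·cos(2·t) and substituting t = pi, we find j = -8.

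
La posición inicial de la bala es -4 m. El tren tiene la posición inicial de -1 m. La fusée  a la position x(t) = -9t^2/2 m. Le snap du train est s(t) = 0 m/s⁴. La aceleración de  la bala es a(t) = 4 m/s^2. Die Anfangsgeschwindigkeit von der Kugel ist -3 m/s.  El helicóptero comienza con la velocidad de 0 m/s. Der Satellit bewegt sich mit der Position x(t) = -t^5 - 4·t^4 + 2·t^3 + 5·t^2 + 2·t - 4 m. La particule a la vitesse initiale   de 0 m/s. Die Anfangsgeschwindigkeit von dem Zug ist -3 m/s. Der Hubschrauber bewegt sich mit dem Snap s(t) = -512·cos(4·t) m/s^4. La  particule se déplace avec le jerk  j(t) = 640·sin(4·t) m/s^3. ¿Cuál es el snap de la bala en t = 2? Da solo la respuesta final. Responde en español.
En t = 2, s = 0.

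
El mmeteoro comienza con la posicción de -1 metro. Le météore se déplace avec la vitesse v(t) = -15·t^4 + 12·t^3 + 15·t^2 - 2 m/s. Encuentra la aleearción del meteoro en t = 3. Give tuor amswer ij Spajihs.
Debemos derivar nuestra ecuación de la velocidad v(t) = -15·t^4 + 12·t^3 + 15·t^2 - 2 1 vez. Tomando d/dt de v(t), encontramos a(t) = -60·t^3 + 36·t^2 + 30·t. De la ecuación de la aceleración a(t) = -60·t^3 + 36·t^2 + 30·t, sustituimos t = 3 para obtener a = -1206.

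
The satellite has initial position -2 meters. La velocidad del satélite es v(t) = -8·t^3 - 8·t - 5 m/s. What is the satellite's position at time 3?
To solve this, we need to take 1 integral of our velocity equation v(t) = -8·t^3 - 8·t - 5. The integral of velocity is position. Using x(0) = -2, we get x(t) = -2·t^4 - 4·t^2 - 5·t - 2. We have position x(t) = -2·t^4 - 4·t^2 - 5·t - 2. Substituting t = 3: x(3) = -215.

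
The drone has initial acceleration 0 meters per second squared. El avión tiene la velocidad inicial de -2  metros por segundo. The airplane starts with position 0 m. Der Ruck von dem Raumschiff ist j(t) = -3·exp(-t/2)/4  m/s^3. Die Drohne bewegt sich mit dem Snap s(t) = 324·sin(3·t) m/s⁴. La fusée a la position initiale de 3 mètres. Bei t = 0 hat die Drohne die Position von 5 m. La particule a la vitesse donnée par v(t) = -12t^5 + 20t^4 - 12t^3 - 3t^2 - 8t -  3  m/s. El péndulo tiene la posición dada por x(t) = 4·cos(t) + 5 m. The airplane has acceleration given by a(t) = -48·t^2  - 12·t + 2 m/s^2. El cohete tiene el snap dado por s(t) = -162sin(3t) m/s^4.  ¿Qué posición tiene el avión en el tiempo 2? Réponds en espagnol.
Debemos encontrar la antiderivada de nuestra ecuación de la aceleración a(t) = -48·t^2 - 12·t + 2 2 veces. La antiderivada de la aceleración, con v(0) = -2, da la velocidad: v(t) = -16·t^3 - 6·t^2 + 2·t - 2. Integrando la velocidad y usando la condición inicial x(0) = 0, obtenemos x(t) = -4·t^4 - 2·t^3 + t^2 - 2·t. De la ecuación de la posición x(t) = -4·t^4 - 2·t^3 + t^2 - 2·t, sustituimos t = 2 para obtener x = -80.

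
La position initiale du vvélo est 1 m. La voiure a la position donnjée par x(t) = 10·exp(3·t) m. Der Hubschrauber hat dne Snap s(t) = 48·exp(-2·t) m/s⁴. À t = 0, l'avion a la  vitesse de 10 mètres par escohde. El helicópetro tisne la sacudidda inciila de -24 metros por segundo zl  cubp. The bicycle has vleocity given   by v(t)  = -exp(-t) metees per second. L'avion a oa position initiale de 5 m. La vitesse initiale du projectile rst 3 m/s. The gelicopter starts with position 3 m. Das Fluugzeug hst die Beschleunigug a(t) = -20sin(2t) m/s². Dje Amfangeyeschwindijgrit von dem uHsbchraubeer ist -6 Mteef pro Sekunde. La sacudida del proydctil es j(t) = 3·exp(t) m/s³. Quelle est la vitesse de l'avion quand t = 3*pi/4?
Pour résoudre ceci, nous devons prendre 1 intégrale de notre équation de l'accélération a(t) = -20·sin(2·t). L'intégrale de l'accélération est la vitesse. En utilisant v(0) = 10, nous obtenons v(t) = 10·cos(2·t). Nous avons la vitesse v(t) = 10·cos(2·t). En substituant t = 3*pi/4: v(3*pi/4) = 0.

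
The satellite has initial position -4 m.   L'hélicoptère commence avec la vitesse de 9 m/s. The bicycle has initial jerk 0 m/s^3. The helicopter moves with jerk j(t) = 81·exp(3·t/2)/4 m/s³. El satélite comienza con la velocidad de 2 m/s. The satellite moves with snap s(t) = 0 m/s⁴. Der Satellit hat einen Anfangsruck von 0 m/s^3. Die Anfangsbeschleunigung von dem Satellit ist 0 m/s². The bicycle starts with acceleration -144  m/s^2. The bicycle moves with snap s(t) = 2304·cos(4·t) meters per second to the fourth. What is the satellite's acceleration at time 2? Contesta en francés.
En partant du snap s(t) = 0, nous prenons 2 primitives. La primitive du snap est le jerk. En utilisant j(0) = 0, nous obtenons j(t) = 0. L'intégrale du jerk est l'accélération. En utilisant a(0) = 0, nous obtenons a(t) = 0. Nous avons l'accélération a(t) = 0. En substituant t = 2: a(2) = 0.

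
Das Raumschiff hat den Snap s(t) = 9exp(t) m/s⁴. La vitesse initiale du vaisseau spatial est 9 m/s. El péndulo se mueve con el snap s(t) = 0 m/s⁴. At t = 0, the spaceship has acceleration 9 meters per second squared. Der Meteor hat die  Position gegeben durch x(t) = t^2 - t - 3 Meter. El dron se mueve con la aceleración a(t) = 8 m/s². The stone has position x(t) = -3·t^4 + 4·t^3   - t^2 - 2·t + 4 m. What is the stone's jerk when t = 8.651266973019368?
We must differentiate our position equation x(t) = -3·t^4 + 4·t^3 - t^2 - 2·t + 4 3 times. The derivative of position gives velocity: v(t) = -12·t^3 + 12·t^2 - 2·t - 2. Taking d/dt of v(t), we find a(t) = -36·t^2 + 24·t - 2. Taking d/dt of a(t), we find j(t) = 24 - 72·t. From the given jerk equation j(t) = 24 - 72·t, we substitute t = 8.651266973019368 to get j = -598.891222057395.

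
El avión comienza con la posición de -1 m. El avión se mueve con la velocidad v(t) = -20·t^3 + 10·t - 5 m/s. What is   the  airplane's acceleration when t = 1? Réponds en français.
En partant de la vitesse v(t) = -20·t^3 + 10·t - 5, nous prenons 1 dérivée. En prenant d/dt de v(t), nous trouvons a(t) = 10 - 60·t^2. De l'équation de l'accélération a(t) = 10 - 60·t^2, nous substituons t = 1 pour obtenir a = -50.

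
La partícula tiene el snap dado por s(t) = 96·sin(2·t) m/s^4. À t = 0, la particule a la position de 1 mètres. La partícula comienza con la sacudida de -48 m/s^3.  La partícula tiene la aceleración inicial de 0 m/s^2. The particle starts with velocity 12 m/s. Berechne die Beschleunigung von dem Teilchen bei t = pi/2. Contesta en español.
Para resolver esto, necesitamos tomar 2 antiderivadas de nuestra ecuación del snap s(t) = 96·sin(2·t). La antiderivada del snap, con j(0) = -48, da la sacudida: j(t) = -48·cos(2·t). Tomando ∫j(t)dt y aplicando a(0) = 0, encontramos a(t) = -24·sin(2·t). De la ecuación de la aceleración a(t) = -24·sin(2·t), sustituimos t = pi/2 para obtener a = 0.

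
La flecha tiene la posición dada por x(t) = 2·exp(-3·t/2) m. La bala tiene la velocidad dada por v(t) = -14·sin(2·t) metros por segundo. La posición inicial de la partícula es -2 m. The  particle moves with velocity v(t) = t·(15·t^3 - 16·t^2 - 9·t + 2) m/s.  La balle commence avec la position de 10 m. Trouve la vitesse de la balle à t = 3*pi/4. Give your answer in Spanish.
Tenemos la velocidad v(t) = -14·sin(2·t). Sustituyendo t = 3*pi/4: v(3*pi/4) = 14.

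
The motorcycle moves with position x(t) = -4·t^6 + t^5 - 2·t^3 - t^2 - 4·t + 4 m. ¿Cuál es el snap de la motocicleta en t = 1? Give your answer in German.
Wir müssen unsere Gleichung für die Position x(t) = -4·t^6 + t^5 - 2·t^3 - t^2 - 4·t + 4 4-mal ableiten. Die Ableitung von der Position ergibt die Geschwindigkeit: v(t) = -24·t^5 + 5·t^4 - 6·t^2 - 2·t - 4. Mit d/dt von v(t) finden wir a(t) = -120·t^4 + 20·t^3 - 12·t - 2. Durch Ableiten von der Beschleunigung erhalten wir den Ruck: j(t) = -480·t^3 + 60·t^2 - 12. Mit d/dt von j(t) finden wir s(t) = -1440·t^2 + 120·t. Aus der Gleichung für den Snap s(t) = -1440·t^2 + 120·t, setzen wir t = 1 ein und erhalten s = -1320.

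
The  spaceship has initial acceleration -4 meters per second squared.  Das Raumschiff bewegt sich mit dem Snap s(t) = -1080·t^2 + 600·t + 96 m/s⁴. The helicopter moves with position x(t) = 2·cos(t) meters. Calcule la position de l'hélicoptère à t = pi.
De l'équation de la position x(t) = 2·cos(t), nous substituons t = pi pour obtenir x = -2.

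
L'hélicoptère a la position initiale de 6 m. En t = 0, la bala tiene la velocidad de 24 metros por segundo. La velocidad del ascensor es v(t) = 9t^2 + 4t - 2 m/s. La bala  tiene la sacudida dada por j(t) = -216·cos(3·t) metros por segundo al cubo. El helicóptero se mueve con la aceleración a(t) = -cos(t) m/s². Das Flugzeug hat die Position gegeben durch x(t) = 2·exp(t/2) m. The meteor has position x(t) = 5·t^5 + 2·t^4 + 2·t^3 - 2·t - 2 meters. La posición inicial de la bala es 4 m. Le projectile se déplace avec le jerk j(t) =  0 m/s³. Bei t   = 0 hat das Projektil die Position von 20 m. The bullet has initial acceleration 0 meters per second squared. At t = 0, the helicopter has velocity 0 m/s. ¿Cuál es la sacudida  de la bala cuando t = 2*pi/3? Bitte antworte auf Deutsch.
Wir haben den Ruck j(t) = -216·cos(3·t). Durch Einsetzen von t = 2*pi/3: j(2*pi/3) = -216.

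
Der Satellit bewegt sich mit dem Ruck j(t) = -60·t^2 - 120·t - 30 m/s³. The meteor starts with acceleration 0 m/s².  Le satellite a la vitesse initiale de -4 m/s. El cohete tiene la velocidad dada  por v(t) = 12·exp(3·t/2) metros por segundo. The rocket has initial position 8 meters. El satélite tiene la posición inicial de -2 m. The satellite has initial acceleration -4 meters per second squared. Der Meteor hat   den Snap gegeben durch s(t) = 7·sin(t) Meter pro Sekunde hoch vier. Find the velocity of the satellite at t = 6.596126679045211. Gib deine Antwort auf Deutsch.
Wir müssen unsere Gleichung für den Ruck j(t) = -60·t^2 - 120·t - 30 2-mal integrieren. Mit ∫j(t)dt und Anwendung von a(0) = -4, finden wir a(t) = -20·t^3 - 60·t^2 - 30·t - 4. Das Integral von der Beschleunigung, mit v(0) = -4, ergibt die Geschwindigkeit: v(t) = -5·t^4 - 20·t^3 - 15·t^2 - 4·t - 4. Wir haben die Geschwindigkeit v(t) = -5·t^4 - 20·t^3 - 15·t^2 - 4·t - 4. Durch Einsetzen von t = 6.596126679045211: v(6.596126679045211) = -15887.9367545562.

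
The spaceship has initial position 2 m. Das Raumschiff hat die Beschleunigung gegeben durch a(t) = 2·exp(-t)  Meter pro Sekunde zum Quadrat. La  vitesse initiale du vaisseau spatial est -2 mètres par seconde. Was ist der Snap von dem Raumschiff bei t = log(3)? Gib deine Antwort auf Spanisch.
Para resolver esto, necesitamos tomar 2 derivadas de nuestra ecuación de la aceleración a(t) = 2·exp(-t). Derivando la aceleración, obtenemos la sacudida: j(t) = -2·exp(-t). Tomando d/dt de j(t), encontramos s(t) = 2·exp(-t). Usando s(t) = 2·exp(-t) y sustituyendo t = log(3), encontramos s = 2/3.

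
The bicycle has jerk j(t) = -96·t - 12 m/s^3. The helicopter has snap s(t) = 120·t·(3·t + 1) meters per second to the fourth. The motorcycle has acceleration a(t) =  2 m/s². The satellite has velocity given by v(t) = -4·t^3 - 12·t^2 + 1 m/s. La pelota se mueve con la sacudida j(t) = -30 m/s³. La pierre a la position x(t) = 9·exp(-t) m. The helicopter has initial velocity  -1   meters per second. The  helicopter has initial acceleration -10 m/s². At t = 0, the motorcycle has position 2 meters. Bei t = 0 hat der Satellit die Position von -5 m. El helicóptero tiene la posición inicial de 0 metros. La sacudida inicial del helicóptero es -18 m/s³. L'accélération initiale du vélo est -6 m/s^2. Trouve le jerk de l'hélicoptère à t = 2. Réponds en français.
Nous devons trouver la primitive de notre équation du snap s(t) = 120·t·(3·t + 1) 1 fois. L'intégrale du snap est le jerk. En utilisant j(0) = -18, nous obtenons j(t) = 120·t^3 + 60·t^2 - 18. Nous avons le jerk j(t) = 120·t^3 + 60·t^2 - 18. En substituant t = 2: j(2) = 1182.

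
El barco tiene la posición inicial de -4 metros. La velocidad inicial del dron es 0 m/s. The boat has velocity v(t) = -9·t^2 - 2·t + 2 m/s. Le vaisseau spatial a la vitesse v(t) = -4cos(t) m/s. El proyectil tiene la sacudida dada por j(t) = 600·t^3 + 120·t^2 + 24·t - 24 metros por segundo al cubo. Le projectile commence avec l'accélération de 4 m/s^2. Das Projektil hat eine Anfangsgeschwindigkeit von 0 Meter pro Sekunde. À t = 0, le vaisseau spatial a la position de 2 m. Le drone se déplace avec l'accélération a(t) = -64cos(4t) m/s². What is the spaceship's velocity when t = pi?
From the given velocity equation v(t) = -4·cos(t), we substitute t = pi to get v = 4.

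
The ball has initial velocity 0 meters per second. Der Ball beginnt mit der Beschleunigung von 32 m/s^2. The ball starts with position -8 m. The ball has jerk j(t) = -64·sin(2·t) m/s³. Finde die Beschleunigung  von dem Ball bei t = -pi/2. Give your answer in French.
Nous devons intégrer notre équation du jerk j(t) = -64·sin(2·t) 1 fois. La primitive du jerk, avec a(0) = 32, donne l'accélération: a(t) = 32·cos(2·t). En utilisant a(t) = 32·cos(2·t) et en substituant t = -pi/2, nous trouvons a = -32.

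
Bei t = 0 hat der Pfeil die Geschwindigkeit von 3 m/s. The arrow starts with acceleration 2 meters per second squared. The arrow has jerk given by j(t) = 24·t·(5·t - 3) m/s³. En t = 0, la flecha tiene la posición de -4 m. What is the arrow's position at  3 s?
We must find the antiderivative of our jerk equation j(t) = 24·t·(5·t - 3) 3 times. Integrating jerk and using the initial condition a(0) = 2, we get a(t) = 40·t^3 - 36·t^2 + 2. Integrating acceleration and using the initial condition v(0) = 3, we get v(t) = 10·t^4 - 12·t^3 + 2·t + 3. Integrating velocity and using the initial condition x(0) = -4, we get x(t) = 2·t^5 - 3·t^4 + t^2 + 3·t - 4. From the given position equation x(t) = 2·t^5 - 3·t^4 + t^2 + 3·t - 4, we substitute t = 3 to get x = 257.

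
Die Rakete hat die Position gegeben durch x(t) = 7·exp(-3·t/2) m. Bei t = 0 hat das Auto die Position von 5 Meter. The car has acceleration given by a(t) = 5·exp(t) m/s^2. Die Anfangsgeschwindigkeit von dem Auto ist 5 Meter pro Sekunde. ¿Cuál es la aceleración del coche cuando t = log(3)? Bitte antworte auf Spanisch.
De la ecuación de la aceleración a(t) = 5·exp(t), sustituimos t = log(3) para obtener a = 15.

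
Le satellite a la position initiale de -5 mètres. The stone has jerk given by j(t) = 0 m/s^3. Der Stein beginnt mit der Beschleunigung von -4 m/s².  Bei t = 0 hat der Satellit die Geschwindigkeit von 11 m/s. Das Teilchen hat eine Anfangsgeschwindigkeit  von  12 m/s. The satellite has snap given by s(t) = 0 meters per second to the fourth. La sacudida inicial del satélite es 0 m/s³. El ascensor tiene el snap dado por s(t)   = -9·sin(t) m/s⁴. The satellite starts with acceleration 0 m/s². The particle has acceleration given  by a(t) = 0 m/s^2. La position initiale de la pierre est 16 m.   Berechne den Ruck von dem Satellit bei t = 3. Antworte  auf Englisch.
We need to integrate our snap equation s(t) = 0 1 time. Finding the integral of s(t) and using j(0) = 0: j(t) = 0. Using j(t) = 0 and substituting t = 3, we find j = 0.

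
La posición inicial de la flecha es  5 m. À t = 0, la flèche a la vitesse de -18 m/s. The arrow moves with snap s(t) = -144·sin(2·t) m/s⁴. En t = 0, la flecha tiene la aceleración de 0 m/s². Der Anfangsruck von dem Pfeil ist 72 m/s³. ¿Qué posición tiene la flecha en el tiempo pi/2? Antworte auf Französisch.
Nous devons intégrer notre équation du snap s(t) = -144·sin(2·t) 4 fois. L'intégrale du snap est le jerk. En utilisant j(0) = 72, nous obtenons j(t) = 72·cos(2·t). En intégrant le jerk et en utilisant la condition initiale a(0) = 0, nous obtenons a(t) = 36·sin(2·t). L'intégrale de l'accélération, avec v(0) = -18, donne la vitesse: v(t) = -18·cos(2·t). En prenant ∫v(t)dt et en appliquant x(0) = 5, nous trouvons x(t) = 5 - 9·sin(2·t). De l'équation de la position x(t) = 5 - 9·sin(2·t), nous substituons t = pi/2 pour obtenir x = 5.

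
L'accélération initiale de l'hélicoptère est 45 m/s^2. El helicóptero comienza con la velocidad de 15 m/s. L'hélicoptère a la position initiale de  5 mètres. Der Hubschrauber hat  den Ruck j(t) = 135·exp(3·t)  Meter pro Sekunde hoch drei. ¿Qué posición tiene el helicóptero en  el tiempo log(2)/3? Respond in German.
Um dies zu lösen, müssen wir 3 Stammfunktionen unserer Gleichung für den Ruck j(t) = 135·exp(3·t) finden. Die Stammfunktion von dem Ruck, mit a(0) = 45, ergibt die Beschleunigung: a(t) = 45·exp(3·t). Durch Integration von der Beschleunigung und Verwendung der Anfangsbedingung v(0) = 15, erhalten wir v(t) = 15·exp(3·t). Die Stammfunktion von der Geschwindigkeit, mit x(0) = 5, ergibt die Position: x(t) = 5·exp(3·t). Aus der Gleichung für die Position x(t) = 5·exp(3·t), setzen wir t = log(2)/3 ein und erhalten x = 10.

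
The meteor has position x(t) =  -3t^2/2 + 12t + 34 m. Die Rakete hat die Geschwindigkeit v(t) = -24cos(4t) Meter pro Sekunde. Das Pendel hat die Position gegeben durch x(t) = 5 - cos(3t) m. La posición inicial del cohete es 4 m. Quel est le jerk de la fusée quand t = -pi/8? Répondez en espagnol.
Debemos derivar nuestra ecuación de la velocidad v(t) = -24·cos(4·t) 2 veces. La derivada de la velocidad da la aceleración: a(t) = 96·sin(4·t). Derivando la aceleración, obtenemos la sacudida: j(t) = 384·cos(4·t). De la ecuación de la sacudida j(t) = 384·cos(4·t), sustituimos t = -pi/8 para obtener j = 0.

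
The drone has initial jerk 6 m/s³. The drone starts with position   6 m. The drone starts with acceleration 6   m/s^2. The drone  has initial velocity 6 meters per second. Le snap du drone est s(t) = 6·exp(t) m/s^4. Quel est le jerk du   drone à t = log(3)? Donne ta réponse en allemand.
Wir müssen das Integral unserer Gleichung für den Snap s(t) = 6·exp(t) 1-mal finden. Durch Integration von dem Snap und Verwendung der Anfangsbedingung j(0) = 6, erhalten wir j(t) = 6·exp(t). Wir haben den Ruck j(t) = 6·exp(t). Durch Einsetzen von t = log(3): j(log(3)) = 18.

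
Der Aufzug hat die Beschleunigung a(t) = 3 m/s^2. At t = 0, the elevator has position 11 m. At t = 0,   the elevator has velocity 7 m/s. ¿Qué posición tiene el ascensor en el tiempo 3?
Necesitamos integrar nuestra ecuación de la aceleración a(t) = 3 2 veces. La antiderivada de la aceleración es la velocidad. Usando v(0) = 7, obtenemos v(t) = 3·t + 7. Integrando la velocidad y usando la condición inicial x(0) = 11, obtenemos x(t) = 3·t^2/2 + 7·t + 11. De la ecuación de la posición x(t) = 3·t^2/2 + 7·t + 11, sustituimos t = 3 para obtener x = 91/2.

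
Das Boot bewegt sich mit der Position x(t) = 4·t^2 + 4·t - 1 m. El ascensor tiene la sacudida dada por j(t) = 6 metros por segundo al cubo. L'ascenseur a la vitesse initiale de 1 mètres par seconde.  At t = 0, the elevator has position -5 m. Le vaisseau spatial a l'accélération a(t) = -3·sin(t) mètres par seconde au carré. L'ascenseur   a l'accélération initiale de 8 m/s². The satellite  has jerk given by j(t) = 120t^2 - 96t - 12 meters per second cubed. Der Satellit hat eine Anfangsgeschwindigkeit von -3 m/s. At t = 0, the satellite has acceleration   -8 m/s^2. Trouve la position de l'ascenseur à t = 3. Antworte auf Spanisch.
Partiendo de la sacudida j(t) = 6, tomamos 3 antiderivadas. Integrando la sacudida y usando la condición inicial a(0) = 8, obtenemos a(t) = 6·t + 8. Integrando la aceleración y usando la condición inicial v(0) = 1, obtenemos v(t) = 3·t^2 + 8·t + 1. La antiderivada de la velocidad es la posición. Usando x(0) = -5, obtenemos x(t) = t^3 + 4·t^2 + t - 5. Tenemos la posición x(t) = t^3 + 4·t^2 + t - 5. Sustituyendo t = 3: x(3) = 61.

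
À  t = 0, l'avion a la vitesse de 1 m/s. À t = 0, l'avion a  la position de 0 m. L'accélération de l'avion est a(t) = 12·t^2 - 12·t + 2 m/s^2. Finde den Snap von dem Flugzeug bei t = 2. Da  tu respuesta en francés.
Nous devons dériver notre équation de l'accélération a(t) = 12·t^2 - 12·t + 2 2 fois. La dérivée de l'accélération donne le jerk: j(t) = 24·t - 12. La dérivée du jerk donne le snap: s(t) = 24. Nous avons le snap s(t) = 24. En substituant t = 2: s(2) = 24.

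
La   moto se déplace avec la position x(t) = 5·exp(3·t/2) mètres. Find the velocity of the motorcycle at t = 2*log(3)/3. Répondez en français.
Nous devons dériver notre équation de la position x(t) = 5·exp(3·t/2) 1 fois. En dérivant la position, nous obtenons la vitesse: v(t) = 15·exp(3·t/2)/2. De l'équation de la vitesse v(t) = 15·exp(3·t/2)/2, nous substituons t = 2*log(3)/3 pour obtenir v = 45/2.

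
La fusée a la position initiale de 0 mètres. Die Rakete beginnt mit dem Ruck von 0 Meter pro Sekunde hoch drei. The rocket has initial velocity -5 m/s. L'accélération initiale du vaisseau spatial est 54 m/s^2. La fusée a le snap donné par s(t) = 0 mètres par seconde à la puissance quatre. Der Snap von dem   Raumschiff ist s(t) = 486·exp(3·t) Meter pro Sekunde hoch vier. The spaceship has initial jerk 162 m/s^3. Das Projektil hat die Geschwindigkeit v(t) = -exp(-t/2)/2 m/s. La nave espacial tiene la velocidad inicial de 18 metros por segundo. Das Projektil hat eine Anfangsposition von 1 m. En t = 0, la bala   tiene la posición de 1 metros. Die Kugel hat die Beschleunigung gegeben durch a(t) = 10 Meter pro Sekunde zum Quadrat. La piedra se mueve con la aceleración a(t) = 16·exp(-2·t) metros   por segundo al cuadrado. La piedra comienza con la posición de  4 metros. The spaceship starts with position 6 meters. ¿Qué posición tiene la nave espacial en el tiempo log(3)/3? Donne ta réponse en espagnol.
Debemos encontrar la integral de nuestra ecuación del snap s(t) = 486·exp(3·t) 4 veces. Integrando el snap y usando la condición inicial j(0) = 162, obtenemos j(t) = 162·exp(3·t). Tomando ∫j(t)dt y aplicando a(0) = 54, encontramos a(t) = 54·exp(3·t). La antiderivada de la aceleración, con v(0) = 18, da la velocidad: v(t) = 18·exp(3·t). La integral de la velocidad es la posición. Usando x(0) = 6, obtenemos x(t) = 6·exp(3·t). De la ecuación de la posición x(t) = 6·exp(3·t), sustituimos t = log(3)/3 para obtener x = 18.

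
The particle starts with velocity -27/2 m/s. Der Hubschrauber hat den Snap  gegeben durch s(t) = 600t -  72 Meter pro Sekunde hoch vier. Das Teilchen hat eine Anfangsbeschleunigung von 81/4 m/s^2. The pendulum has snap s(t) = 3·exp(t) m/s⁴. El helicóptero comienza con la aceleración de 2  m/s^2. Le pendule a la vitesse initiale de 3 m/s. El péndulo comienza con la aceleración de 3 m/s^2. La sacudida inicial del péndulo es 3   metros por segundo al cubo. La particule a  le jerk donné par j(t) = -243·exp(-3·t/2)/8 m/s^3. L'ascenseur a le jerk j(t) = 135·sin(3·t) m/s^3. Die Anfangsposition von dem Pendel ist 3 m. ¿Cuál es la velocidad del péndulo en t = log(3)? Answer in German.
Wir müssen unsere Gleichung für den Snap s(t) = 3·exp(t) 3-mal integrieren. Die Stammfunktion von dem Snap, mit j(0) = 3, ergibt den Ruck: j(t) = 3·exp(t). Durch Integration von dem Ruck und Verwendung der Anfangsbedingung a(0) = 3, erhalten wir a(t) = 3·exp(t). Das Integral von der Beschleunigung, mit v(0) = 3, ergibt die Geschwindigkeit: v(t) = 3·exp(t). Mit v(t) = 3·exp(t) und Einsetzen von t = log(3), finden wir v = 9.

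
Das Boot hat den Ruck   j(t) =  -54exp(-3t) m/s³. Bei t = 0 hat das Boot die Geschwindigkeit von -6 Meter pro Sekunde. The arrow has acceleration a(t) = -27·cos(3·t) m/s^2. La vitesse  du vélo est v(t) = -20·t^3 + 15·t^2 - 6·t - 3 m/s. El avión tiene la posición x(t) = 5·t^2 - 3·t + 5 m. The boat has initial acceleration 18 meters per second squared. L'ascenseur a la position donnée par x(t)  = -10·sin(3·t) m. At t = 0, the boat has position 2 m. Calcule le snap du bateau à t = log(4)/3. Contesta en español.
Partiendo de la sacudida j(t) = -54·exp(-3·t), tomamos 1 derivada. Tomando d/dt de j(t), encontramos s(t) = 162·exp(-3·t). Tenemos el snap s(t) = 162·exp(-3·t). Sustituyendo t = log(4)/3: s(log(4)/3) = 81/2.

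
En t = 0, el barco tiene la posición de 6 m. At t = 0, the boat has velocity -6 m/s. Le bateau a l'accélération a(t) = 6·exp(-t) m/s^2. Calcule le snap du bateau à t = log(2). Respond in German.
Wir müssen unsere Gleichung für die Beschleunigung a(t) = 6·exp(-t) 2-mal ableiten. Die Ableitung von der Beschleunigung ergibt den Ruck: j(t) = -6·exp(-t). Mit d/dt von j(t) finden wir s(t) = 6·exp(-t). Mit s(t) = 6·exp(-t) und Einsetzen von t = log(2), finden wir s = 3.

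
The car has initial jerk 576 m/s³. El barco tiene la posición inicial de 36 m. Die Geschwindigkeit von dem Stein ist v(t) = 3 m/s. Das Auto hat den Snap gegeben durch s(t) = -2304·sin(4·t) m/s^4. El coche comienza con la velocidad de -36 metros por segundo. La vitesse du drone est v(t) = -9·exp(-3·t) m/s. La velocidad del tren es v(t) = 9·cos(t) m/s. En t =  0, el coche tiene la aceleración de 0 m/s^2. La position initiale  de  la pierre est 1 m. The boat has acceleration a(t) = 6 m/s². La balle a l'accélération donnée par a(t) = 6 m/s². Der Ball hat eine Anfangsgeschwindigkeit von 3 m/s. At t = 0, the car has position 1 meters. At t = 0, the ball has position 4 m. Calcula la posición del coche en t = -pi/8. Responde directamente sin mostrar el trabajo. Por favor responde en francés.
À t = -pi/8, x = 10.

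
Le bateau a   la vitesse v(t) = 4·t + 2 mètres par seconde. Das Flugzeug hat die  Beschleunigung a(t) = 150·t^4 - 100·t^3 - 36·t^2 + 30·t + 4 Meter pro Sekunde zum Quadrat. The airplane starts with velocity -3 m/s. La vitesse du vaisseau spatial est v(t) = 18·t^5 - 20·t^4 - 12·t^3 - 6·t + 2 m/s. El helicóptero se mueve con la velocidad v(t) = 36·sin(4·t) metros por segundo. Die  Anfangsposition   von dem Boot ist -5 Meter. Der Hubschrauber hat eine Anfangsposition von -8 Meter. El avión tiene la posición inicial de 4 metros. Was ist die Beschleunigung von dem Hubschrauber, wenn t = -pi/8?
Ausgehend von der Geschwindigkeit v(t) = 36·sin(4·t), nehmen wir 1 Ableitung. Mit d/dt von v(t) finden wir a(t) = 144·cos(4·t). Mit a(t) = 144·cos(4·t) und Einsetzen von t = -pi/8, finden wir a = 0.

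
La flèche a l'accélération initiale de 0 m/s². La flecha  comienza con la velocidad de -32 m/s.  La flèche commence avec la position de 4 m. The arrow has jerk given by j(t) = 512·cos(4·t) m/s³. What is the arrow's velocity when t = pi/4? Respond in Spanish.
Partiendo de la sacudida j(t) = 512·cos(4·t), tomamos 2 antiderivadas. Integrando la sacudida y usando la condición inicial a(0) = 0, obtenemos a(t) = 128·sin(4·t). Tomando ∫a(t)dt y aplicando v(0) = -32, encontramos v(t) = -32·cos(4·t). Usando v(t) = -32·cos(4·t) y sustituyendo t = pi/4, encontramos v = 32.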